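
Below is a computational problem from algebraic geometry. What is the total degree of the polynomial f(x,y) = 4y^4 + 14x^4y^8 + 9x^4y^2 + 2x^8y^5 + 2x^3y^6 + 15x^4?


Examine each term for its total degree (sum of exponents).
  Term '4y^4' has total degree 0+4 = 4.
  Term '14x^4y^8' has total degree 4+8 = 12.
  Term '9x^4y^2' has total degree 4+2 = 6.
  Term '2x^8y^5' has total degree 8+5 = 13.
  Term '2x^3y^6' has total degree 3+6 = 9.
  Term '15x^4' has total degree 4+0 = 4.
The maximum total degree among all terms is 13.

13


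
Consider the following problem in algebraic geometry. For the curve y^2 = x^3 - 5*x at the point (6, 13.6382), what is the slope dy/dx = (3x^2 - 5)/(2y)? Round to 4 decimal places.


Using implicit differentiation of y^2 = x^3 - 5*x:
2y * dy/dx = 3x^2 - 5
dy/dx = (3x^2 - 5)/(2y)
Numerator: 3*6^2 - 5 = 103
Denominator: 2*13.6382 = 27.2764
dy/dx = 103/27.2764 = 3.7762

3.7762


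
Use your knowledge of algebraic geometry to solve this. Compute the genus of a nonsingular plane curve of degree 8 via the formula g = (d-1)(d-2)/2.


Using the genus formula for smooth plane curves:
g = (d-1)(d-2)/2
g = (8-1)(8-2)/2
g = 7*6/2
g = 42/2 = 21

21


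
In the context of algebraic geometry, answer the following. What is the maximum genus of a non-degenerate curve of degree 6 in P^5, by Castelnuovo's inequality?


Castelnuovo's bound: write d - 1 = m(r-1) + epsilon with 0 <= epsilon < r-1.
d - 1 = 6 - 1 = 5
r - 1 = 5 - 1 = 4
5 = 1*4 + 1, so m = 1, epsilon = 1
pi(d, r) = m(m-1)(r-1)/2 + m*epsilon
= 1*0*4/2 + 1*1
= 0/2 + 1
= 0 + 1 = 1

1


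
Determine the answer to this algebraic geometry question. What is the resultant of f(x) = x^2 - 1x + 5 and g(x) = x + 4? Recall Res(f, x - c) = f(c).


For Res(f, x - c), we evaluate f at x = c.
f(-4) = (-4)^2 - 1*(-4) + 5
= 16 + 4 + 5
= 20 + 5 = 25
Res(f, g) = 25

25


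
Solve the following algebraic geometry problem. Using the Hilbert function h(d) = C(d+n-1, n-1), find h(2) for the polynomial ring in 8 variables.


The Hilbert function for the polynomial ring in 8 variables is:
h(d) = C(d+n-1, n-1)
h(2) = C(2+8-1, 8-1) = C(9, 7)
= 9! / (7! * 2!)
= 36

36


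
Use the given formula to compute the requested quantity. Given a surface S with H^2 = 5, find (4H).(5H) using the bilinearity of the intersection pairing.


Using bilinearity of the intersection pairing on a surface S:
(aH).(bH) = ab * (H.H)
We have H^2 = 5.
D.E = (4H).(5H) = 4*5*5
= 20*5
= 100

100


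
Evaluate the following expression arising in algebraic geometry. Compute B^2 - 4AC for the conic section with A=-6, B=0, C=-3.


The discriminant of a conic Ax^2 + Bxy + Cy^2 + ... = 0 is B^2 - 4AC.
B^2 = 0^2 = 0
4AC = 4*(-6)*(-3) = 72
Discriminant = 0 - 72 = -72

-72


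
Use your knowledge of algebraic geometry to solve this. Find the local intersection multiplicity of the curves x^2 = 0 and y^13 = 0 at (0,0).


The intersection multiplicity of V(x^a) and V(y^b) at the origin is:
I(O; V(x^2), V(y^13)) = dim_k(k[x,y]/(x^2, y^13))
A basis for k[x,y]/(x^2, y^13) is the set of monomials x^i * y^j
where 0 <= i < 2 and 0 <= j < 13.
The number of such monomials is 2 * 13 = 26

26


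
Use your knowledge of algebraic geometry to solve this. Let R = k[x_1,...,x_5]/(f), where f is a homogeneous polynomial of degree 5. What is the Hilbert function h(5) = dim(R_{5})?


For R = k[x_1,...,x_n]/(f) with f homogeneous of degree e:
The Hilbert series is (1 - t^e)/(1 - t)^n.
So h(d) = C(d+n-1, n-1) - C(d-e+n-1, n-1) for d >= e.
With n=5, e=5, d=5:
C(5+5-1, 5-1) = C(9, 4) = 126
C(5-5+5-1, 5-1) = C(4, 4) = 1
h(5) = 126 - 1 = 125

125


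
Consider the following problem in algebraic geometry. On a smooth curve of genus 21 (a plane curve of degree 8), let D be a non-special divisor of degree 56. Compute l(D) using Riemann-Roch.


First, compute the genus of a smooth plane curve of degree 8:
g = (d-1)(d-2)/2 = (8-1)(8-2)/2 = 21
For a non-special divisor D (i.e., h^1(D) = 0), Riemann-Roch gives:
l(D) = deg(D) - g + 1
Since deg(D) = 56 >= 2g - 1 = 41, D is non-special.
l(D) = 56 - 21 + 1 = 36

36


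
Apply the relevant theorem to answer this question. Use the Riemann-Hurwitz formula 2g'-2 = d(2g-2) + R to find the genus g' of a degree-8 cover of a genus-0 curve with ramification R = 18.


Riemann-Hurwitz formula: 2g' - 2 = d(2g - 2) + R
Given: d = 8, g = 0, R = 18
2g' - 2 = 8*(2*0 - 2) + 18
2g' - 2 = 8*(-2) + 18
2g' - 2 = -16 + 18 = 2
2g' = 4
g' = 2

2


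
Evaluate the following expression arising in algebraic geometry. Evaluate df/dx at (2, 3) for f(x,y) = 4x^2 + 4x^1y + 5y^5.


df/dx = 2*4*x^1 + 1*4*x^0*y
At (2,3): 2*4*2^1 + 1*4*2^0*3
= 16 + 12
= 28

28


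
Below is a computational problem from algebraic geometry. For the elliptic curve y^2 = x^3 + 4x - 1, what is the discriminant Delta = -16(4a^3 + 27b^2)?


Compute each component:
4a^3 = 4*4^3 = 4*64 = 256
27b^2 = 27*(-1)^2 = 27*1 = 27
4a^3 + 27b^2 = 256 + 27 = 283
Delta = -16*283 = -4528

-4528


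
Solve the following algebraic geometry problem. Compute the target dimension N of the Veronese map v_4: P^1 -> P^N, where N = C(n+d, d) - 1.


The Veronese embedding v_d: P^n -> P^N maps each point to all
degree-d monomials in n+1 homogeneous coordinates.
N = C(n+d, d) - 1
N = C(1+4, 4) - 1
N = C(5, 4) - 1
C(5, 4) = 5
N = 5 - 1 = 4

4


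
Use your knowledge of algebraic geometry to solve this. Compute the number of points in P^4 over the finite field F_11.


P^4(F_11) has (q^(n+1) - 1)/(q - 1) points.
= 11^4 + 11^3 + 11^2 + 11^1 + 11^0
= 14641 + 1331 + 121 + 11 + 1
= 16105

16105


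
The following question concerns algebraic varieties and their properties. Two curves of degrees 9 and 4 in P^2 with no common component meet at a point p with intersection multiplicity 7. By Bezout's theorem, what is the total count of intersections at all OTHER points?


By Bezout's theorem, the total intersection number is d1 * d2.
Total = 9 * 4 = 36
Intersection multiplicity at p = 7
Remaining intersections = 36 - 7 = 29

29


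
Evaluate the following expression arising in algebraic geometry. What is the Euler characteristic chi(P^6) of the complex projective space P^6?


The complex projective space P^6 has one cell in each even real dimension 0, 2, ..., 12.
The cohomology groups are H^{2k}(P^6) = Z for k = 0,...,6, and 0 otherwise.
Euler characteristic = sum of Betti numbers = 1 per even-dimensional cohomology group.
chi(P^6) = 6 + 1 = 7

7


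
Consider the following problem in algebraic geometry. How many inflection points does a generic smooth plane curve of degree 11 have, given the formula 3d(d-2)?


For a general smooth plane curve C of degree d, the inflection points are
the intersection of C with its Hessian curve, which has degree 3(d-2).
By Bezout, the total intersection number is d * 3(d-2) = 11 * 27 = 297.
For a general curve every flex is ordinary, so each contributes
multiplicity 1 to C·Hess(C), and the number of distinct inflection
points is 3d(d-2).
Inflection points = 3*11*(11-2) = 3*11*9 = 297

297


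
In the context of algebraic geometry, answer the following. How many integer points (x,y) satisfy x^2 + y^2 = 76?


Systematically check integer values of x where x^2 <= 76.
For each valid x, check if 76 - x^2 is a perfect square.
Total integer solutions found: 0

0


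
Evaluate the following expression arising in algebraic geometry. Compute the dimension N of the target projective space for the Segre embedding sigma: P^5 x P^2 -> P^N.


The Segre embedding maps P^m x P^n into P^N via
all products of coordinates from each factor.
N = (m+1)(n+1) - 1
N = (5+1)(2+1) - 1
N = 6*3 - 1
N = 18 - 1 = 17

17


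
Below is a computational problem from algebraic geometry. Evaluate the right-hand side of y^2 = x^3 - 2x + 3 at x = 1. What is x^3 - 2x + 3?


Compute x^3 - 2x + 3 at x = 1:
x^3 = 1^3 = 1
(-2)*x = (-2)*1 = -2
Sum: 1 - 2 + 3 = 2

2


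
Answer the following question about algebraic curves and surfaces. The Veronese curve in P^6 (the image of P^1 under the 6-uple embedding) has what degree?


The rational normal curve in P^6 is the image of P^1 under the 6-uple Veronese.
A general hyperplane in P^6 pulls back to a degree-6 form on P^1, which has 6 zeros,
so the curve meets a general hyperplane in 6 points. Degree = 6.

6


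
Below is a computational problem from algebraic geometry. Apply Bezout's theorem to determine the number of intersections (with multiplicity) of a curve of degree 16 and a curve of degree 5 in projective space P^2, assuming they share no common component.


Bezout's theorem states the intersection count equals the product of degrees.
Intersection count = 16 * 5 = 80

80


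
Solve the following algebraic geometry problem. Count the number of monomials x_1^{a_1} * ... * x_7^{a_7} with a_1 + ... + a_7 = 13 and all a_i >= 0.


The number of degree-13 monomials in 7 variables is C(d+n-1, n-1).
= C(13+7-1, 7-1) = C(19, 6)
= 27132

27132


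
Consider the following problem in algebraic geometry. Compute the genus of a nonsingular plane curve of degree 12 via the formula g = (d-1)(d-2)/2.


Using the genus formula for smooth plane curves:
g = (d-1)(d-2)/2
g = (12-1)(12-2)/2
g = 11*10/2
g = 110/2 = 55

55


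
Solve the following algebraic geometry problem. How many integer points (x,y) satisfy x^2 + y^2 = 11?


Systematically check integer values of x where x^2 <= 11.
For each valid x, check if 11 - x^2 is a perfect square.
Total integer solutions found: 0

0


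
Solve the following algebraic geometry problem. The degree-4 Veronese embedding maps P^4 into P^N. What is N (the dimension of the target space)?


The Veronese embedding v_d: P^n -> P^N maps each point to all
degree-d monomials in n+1 homogeneous coordinates.
N = C(n+d, d) - 1
N = C(4+4, 4) - 1
N = C(8, 4) - 1
C(8, 4) = 70
N = 70 - 1 = 69

69


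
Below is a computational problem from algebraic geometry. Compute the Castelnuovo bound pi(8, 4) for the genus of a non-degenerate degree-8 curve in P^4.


Castelnuovo's bound: write d - 1 = m(r-1) + epsilon with 0 <= epsilon < r-1.
d - 1 = 8 - 1 = 7
r - 1 = 4 - 1 = 3
7 = 2*3 + 1, so m = 2, epsilon = 1
pi(d, r) = m(m-1)(r-1)/2 + m*epsilon
= 2*1*3/2 + 2*1
= 6/2 + 2
= 3 + 2 = 5

5


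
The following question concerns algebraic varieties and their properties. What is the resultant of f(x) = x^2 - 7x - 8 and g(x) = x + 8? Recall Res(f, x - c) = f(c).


For Res(f, x - c), we evaluate f at x = c.
f(-8) = (-8)^2 - 7*(-8) - 8
= 64 + 56 - 8
= 120 - 8 = 112
Res(f, g) = 112

112


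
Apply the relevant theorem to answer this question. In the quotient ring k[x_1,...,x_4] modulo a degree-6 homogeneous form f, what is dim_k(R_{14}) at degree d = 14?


For R = k[x_1,...,x_n]/(f) with f homogeneous of degree e:
The Hilbert series is (1 - t^e)/(1 - t)^n.
So h(d) = C(d+n-1, n-1) - C(d-e+n-1, n-1) for d >= e.
With n=4, e=6, d=14:
C(14+4-1, 4-1) = C(17, 3) = 680
C(14-6+4-1, 4-1) = C(11, 3) = 165
h(14) = 680 - 165 = 515

515


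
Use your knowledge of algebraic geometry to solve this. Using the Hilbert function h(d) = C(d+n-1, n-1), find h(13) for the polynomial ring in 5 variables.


The Hilbert function for the polynomial ring in 5 variables is:
h(d) = C(d+n-1, n-1)
h(13) = C(13+5-1, 5-1) = C(17, 4)
= 17! / (4! * 13!)
= 2380

2380


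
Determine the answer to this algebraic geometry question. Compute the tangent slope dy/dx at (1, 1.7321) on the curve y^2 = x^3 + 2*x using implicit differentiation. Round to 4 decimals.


Using implicit differentiation of y^2 = x^3 + 2*x:
2y * dy/dx = 3x^2 + 2
dy/dx = (3x^2 + 2)/(2y)
Numerator: 3*1^2 + 2 = 5
Denominator: 2*1.7321 = 3.4642
dy/dx = 5/3.4642 = 1.4433

1.4433


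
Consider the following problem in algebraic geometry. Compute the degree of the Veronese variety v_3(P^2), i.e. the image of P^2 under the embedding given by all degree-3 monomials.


The Veronese variety v_3(P^2) has degree d^r.
d^r = 3^2 = 9

9


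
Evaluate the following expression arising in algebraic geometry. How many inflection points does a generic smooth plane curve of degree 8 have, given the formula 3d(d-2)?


For a general smooth plane curve C of degree d, the inflection points are
the intersection of C with its Hessian curve, which has degree 3(d-2).
By Bezout, the total intersection number is d * 3(d-2) = 8 * 18 = 144.
For a general curve every flex is ordinary, so each contributes
multiplicity 1 to C·Hess(C), and the number of distinct inflection
points is 3d(d-2).
Inflection points = 3*8*(8-2) = 3*8*6 = 144

144


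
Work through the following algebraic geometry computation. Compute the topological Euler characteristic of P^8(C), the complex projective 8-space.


The complex projective space P^8 has one cell in each even real dimension 0, 2, ..., 16.
The cohomology groups are H^{2k}(P^8) = Z for k = 0,...,8, and 0 otherwise.
Euler characteristic = sum of Betti numbers = 1 per even-dimensional cohomology group.
chi(P^8) = 8 + 1 = 9

9


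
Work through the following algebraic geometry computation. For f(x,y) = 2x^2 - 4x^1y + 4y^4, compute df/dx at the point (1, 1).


df/dx = 2*2*x^1 + 1*(-4)*x^0*y
At (1,1): 2*2*1^1 + 1*(-4)*1^0*1
= 4 - 4
= 0

0


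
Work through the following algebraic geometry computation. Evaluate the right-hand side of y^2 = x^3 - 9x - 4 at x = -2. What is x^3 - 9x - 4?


Compute x^3 - 9x - 4 at x = -2:
x^3 = (-2)^3 = -8
(-9)*x = (-9)*(-2) = 18
Sum: -8 + 18 - 4 = 6

6


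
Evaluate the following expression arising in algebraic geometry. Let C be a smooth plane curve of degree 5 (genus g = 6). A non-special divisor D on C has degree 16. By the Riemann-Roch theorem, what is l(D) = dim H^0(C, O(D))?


First, compute the genus of a smooth plane curve of degree 5:
g = (d-1)(d-2)/2 = (5-1)(5-2)/2 = 6
For a non-special divisor D (i.e., h^1(D) = 0), Riemann-Roch gives:
l(D) = deg(D) - g + 1
Since deg(D) = 16 >= 2g - 1 = 11, D is non-special.
l(D) = 16 - 6 + 1 = 11

11


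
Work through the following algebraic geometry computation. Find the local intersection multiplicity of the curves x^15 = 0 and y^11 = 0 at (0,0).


The intersection multiplicity of V(x^a) and V(y^b) at the origin is:
I(O; V(x^15), V(y^11)) = dim_k(k[x,y]/(x^15, y^11))
A basis for k[x,y]/(x^15, y^11) is the set of monomials x^i * y^j
where 0 <= i < 15 and 0 <= j < 11.
The number of such monomials is 15 * 11 = 165

165


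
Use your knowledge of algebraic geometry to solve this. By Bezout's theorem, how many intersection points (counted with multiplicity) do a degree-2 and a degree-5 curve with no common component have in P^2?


Bezout's theorem states the intersection count equals the product of degrees.
Intersection count = 2 * 5 = 10

10


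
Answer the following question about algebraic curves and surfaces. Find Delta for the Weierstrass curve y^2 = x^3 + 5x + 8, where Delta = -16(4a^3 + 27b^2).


Compute each component:
4a^3 = 4*5^3 = 4*125 = 500
27b^2 = 27*8^2 = 27*64 = 1728
4a^3 + 27b^2 = 500 + 1728 = 2228
Delta = -16*2228 = -35648

-35648


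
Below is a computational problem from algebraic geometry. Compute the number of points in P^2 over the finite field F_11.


P^2(F_11) has (q^(n+1) - 1)/(q - 1) points.
= 11^2 + 11^1 + 11^0
= 121 + 11 + 1
= 133

133


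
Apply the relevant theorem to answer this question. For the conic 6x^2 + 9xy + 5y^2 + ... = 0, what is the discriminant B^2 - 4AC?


The discriminant of a conic Ax^2 + Bxy + Cy^2 + ... = 0 is B^2 - 4AC.
B^2 = 9^2 = 81
4AC = 4*6*5 = 120
Discriminant = 81 - 120 = -39

-39


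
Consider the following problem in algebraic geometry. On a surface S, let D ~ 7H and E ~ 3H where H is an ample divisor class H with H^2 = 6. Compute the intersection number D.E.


Using bilinearity of the intersection pairing on a surface S:
(aH).(bH) = ab * (H.H)
We have H^2 = 6.
D.E = (7H).(3H) = 7*3*6
= 21*6
= 126

126


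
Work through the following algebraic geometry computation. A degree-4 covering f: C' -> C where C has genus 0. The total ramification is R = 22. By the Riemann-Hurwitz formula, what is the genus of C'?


Riemann-Hurwitz formula: 2g' - 2 = d(2g - 2) + R
Given: d = 4, g = 0, R = 22
2g' - 2 = 4*(2*0 - 2) + 22
2g' - 2 = 4*(-2) + 22
2g' - 2 = -8 + 22 = 14
2g' = 16
g' = 8

8


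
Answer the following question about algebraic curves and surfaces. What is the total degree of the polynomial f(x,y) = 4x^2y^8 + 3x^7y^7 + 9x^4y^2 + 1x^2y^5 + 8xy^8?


Examine each term for its total degree (sum of exponents).
  Term '4x^2y^8' has total degree 2+8 = 10.
  Term '3x^7y^7' has total degree 7+7 = 14.
  Term '9x^4y^2' has total degree 4+2 = 6.
  Term '1x^2y^5' has total degree 2+5 = 7.
  Term '8xy^8' has total degree 1+8 = 9.
The maximum total degree among all terms is 14.

14


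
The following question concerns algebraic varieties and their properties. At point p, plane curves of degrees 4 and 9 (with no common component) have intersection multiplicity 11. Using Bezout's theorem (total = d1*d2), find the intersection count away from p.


By Bezout's theorem, the total intersection number is d1 * d2.
Total = 4 * 9 = 36
Intersection multiplicity at p = 11
Remaining intersections = 36 - 11 = 25

25


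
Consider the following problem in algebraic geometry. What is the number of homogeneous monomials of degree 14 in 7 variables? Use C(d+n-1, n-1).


The number of degree-14 monomials in 7 variables is C(d+n-1, n-1).
= C(14+7-1, 7-1) = C(20, 6)
= 38760

38760


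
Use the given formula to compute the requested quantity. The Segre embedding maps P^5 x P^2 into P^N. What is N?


The Segre embedding maps P^m x P^n into P^N via
all products of coordinates from each factor.
N = (m+1)(n+1) - 1
N = (5+1)(2+1) - 1
N = 6*3 - 1
N = 18 - 1 = 17

17


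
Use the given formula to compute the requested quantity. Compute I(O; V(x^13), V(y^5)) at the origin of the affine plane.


The intersection multiplicity of V(x^a) and V(y^b) at the origin is:
I(O; V(x^13), V(y^5)) = dim_k(k[x,y]/(x^13, y^5))
A basis for k[x,y]/(x^13, y^5) is the set of monomials x^i * y^j
where 0 <= i < 13 and 0 <= j < 5.
The number of such monomials is 13 * 5 = 65

65


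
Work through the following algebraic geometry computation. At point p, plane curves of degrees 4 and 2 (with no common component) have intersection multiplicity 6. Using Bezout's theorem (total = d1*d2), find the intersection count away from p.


By Bezout's theorem, the total intersection number is d1 * d2.
Total = 4 * 2 = 8
Intersection multiplicity at p = 6
Remaining intersections = 8 - 6 = 2

2


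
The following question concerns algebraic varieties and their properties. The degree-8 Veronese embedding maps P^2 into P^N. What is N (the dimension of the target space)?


The Veronese embedding v_d: P^n -> P^N maps each point to all
degree-d monomials in n+1 homogeneous coordinates.
N = C(n+d, d) - 1
N = C(2+8, 8) - 1
N = C(10, 8) - 1
C(10, 8) = 45
N = 45 - 1 = 44

44


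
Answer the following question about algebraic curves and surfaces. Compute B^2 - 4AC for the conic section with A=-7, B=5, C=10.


The discriminant of a conic Ax^2 + Bxy + Cy^2 + ... = 0 is B^2 - 4AC.
B^2 = 5^2 = 25
4AC = 4*(-7)*10 = -280
Discriminant = 25 + 280 = 305

305


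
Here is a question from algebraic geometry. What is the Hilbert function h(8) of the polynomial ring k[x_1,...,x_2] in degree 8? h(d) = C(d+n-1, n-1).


The Hilbert function for the polynomial ring in 2 variables is:
h(d) = C(d+n-1, n-1)
h(8) = C(8+2-1, 2-1) = C(9, 1)
= 9! / (1! * 8!)
= 9

9


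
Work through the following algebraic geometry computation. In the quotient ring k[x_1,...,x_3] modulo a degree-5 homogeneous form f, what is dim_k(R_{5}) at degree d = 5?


For R = k[x_1,...,x_n]/(f) with f homogeneous of degree e:
The Hilbert series is (1 - t^e)/(1 - t)^n.
So h(d) = C(d+n-1, n-1) - C(d-e+n-1, n-1) for d >= e.
With n=3, e=5, d=5:
C(5+3-1, 3-1) = C(7, 2) = 21
C(5-5+3-1, 3-1) = C(2, 2) = 1
h(5) = 21 - 1 = 20

20


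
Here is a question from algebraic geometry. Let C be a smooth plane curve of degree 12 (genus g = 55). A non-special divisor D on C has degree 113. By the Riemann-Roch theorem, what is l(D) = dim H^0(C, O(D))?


First, compute the genus of a smooth plane curve of degree 12:
g = (d-1)(d-2)/2 = (12-1)(12-2)/2 = 55
For a non-special divisor D (i.e., h^1(D) = 0), Riemann-Roch gives:
l(D) = deg(D) - g + 1
Since deg(D) = 113 >= 2g - 1 = 109, D is non-special.
l(D) = 113 - 55 + 1 = 59

59


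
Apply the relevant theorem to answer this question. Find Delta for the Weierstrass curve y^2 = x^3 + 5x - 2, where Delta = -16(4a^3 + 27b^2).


Compute each component:
4a^3 = 4*5^3 = 4*125 = 500
27b^2 = 27*(-2)^2 = 27*4 = 108
4a^3 + 27b^2 = 500 + 108 = 608
Delta = -16*608 = -9728

-9728


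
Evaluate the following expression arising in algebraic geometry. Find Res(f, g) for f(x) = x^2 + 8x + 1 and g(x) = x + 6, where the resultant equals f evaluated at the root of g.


For Res(f, x - c), we evaluate f at x = c.
f(-6) = (-6)^2 + 8*(-6) + 1
= 36 - 48 + 1
= -12 + 1 = -11
Res(f, g) = -11

-11


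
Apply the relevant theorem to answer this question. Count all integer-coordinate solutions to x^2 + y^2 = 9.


Systematically check integer values of x where x^2 <= 9.
For each valid x, check if 9 - x^2 is a perfect square.
x=0: 9 - 0 = 9, sqrt = 3 (valid)
x=3: 9 - 9 = 0, sqrt = 0 (valid)
Total integer solutions found: 4

4


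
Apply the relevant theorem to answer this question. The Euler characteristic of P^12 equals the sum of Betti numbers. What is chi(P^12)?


The complex projective space P^12 has one cell in each even real dimension 0, 2, ..., 24.
The cohomology groups are H^{2k}(P^12) = Z for k = 0,...,12, and 0 otherwise.
Euler characteristic = sum of Betti numbers = 1 per even-dimensional cohomology group.
chi(P^12) = 12 + 1 = 13

13


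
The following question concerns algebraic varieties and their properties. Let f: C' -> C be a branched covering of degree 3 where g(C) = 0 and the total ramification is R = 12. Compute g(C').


Riemann-Hurwitz formula: 2g' - 2 = d(2g - 2) + R
Given: d = 3, g = 0, R = 12
2g' - 2 = 3*(2*0 - 2) + 12
2g' - 2 = 3*(-2) + 12
2g' - 2 = -6 + 12 = 6
2g' = 8
g' = 4

4


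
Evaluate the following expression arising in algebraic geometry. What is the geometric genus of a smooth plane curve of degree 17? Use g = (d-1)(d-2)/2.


Using the genus formula for smooth plane curves:
g = (d-1)(d-2)/2
g = (17-1)(17-2)/2
g = 16*15/2
g = 240/2 = 120

120


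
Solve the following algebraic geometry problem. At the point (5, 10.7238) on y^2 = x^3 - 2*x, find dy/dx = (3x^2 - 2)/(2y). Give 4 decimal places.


Using implicit differentiation of y^2 = x^3 - 2*x:
2y * dy/dx = 3x^2 - 2
dy/dx = (3x^2 - 2)/(2y)
Numerator: 3*5^2 - 2 = 73
Denominator: 2*10.7238 = 21.4476
dy/dx = 73/21.4476 = 3.4036

3.4036


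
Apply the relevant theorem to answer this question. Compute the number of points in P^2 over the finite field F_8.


P^2(F_8) has (q^(n+1) - 1)/(q - 1) points.
= 8^2 + 8^1 + 8^0
= 64 + 8 + 1
= 73

73


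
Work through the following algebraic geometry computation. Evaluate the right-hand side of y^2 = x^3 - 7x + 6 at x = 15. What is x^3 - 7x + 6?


Compute x^3 - 7x + 6 at x = 15:
x^3 = 15^3 = 3375
(-7)*x = (-7)*15 = -105
Sum: 3375 - 105 + 6 = 3276

3276


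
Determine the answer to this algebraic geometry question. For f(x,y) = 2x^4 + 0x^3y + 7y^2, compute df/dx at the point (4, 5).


df/dx = 4*2*x^3 + 3*0*x^2*y
At (4,5): 4*2*4^3 + 3*0*4^2*5
= 512 + 0
= 512

512


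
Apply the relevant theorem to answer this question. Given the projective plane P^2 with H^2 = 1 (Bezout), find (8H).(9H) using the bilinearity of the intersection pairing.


Using bilinearity of the intersection pairing on the projective plane P^2:
(aH).(bH) = ab * (H.H)
We have H^2 = 1 (Bezout).
D.E = (8H).(9H) = 8*9*1
= 72*1
= 72

72


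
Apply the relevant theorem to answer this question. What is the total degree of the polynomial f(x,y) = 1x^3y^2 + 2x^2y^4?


Examine each term for its total degree (sum of exponents).
  Term '1x^3y^2' has total degree 3+2 = 5.
  Term '2x^2y^4' has total degree 2+4 = 6.
The maximum total degree among all terms is 6.

6


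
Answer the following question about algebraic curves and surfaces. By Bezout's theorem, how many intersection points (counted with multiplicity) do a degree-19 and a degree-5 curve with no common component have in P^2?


Bezout's theorem states the intersection count equals the product of degrees.
Intersection count = 19 * 5 = 95

95


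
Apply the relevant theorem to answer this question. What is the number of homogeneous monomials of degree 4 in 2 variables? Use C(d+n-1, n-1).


The number of degree-4 monomials in 2 variables is C(d+n-1, n-1).
= C(4+2-1, 2-1) = C(5, 1)
= 5

5


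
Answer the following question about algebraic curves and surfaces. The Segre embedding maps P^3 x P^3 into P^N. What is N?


The Segre embedding maps P^m x P^n into P^N via
all products of coordinates from each factor.
N = (m+1)(n+1) - 1
N = (3+1)(3+1) - 1
N = 4*4 - 1
N = 16 - 1 = 15

15


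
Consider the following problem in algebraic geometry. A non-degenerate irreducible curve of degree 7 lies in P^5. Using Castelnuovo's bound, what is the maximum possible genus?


Castelnuovo's bound: write d - 1 = m(r-1) + epsilon with 0 <= epsilon < r-1.
d - 1 = 7 - 1 = 6
r - 1 = 5 - 1 = 4
6 = 1*4 + 2, so m = 1, epsilon = 2
pi(d, r) = m(m-1)(r-1)/2 + m*epsilon
= 1*0*4/2 + 1*2
= 0/2 + 2
= 0 + 2 = 2

2


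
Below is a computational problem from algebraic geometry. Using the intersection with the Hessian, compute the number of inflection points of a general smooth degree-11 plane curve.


For a general smooth plane curve C of degree d, the inflection points are
the intersection of C with its Hessian curve, which has degree 3(d-2).
By Bezout, the total intersection number is d * 3(d-2) = 11 * 27 = 297.
For a general curve every flex is ordinary, so each contributes
multiplicity 1 to C·Hess(C), and the number of distinct inflection
points is 3d(d-2).
Inflection points = 3*11*(11-2) = 3*11*9 = 297

297


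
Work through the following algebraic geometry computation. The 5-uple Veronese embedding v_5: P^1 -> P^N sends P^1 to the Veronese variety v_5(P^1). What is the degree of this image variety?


The Veronese variety v_5(P^1) has degree d^r.
d^r = 5^1 = 5

5


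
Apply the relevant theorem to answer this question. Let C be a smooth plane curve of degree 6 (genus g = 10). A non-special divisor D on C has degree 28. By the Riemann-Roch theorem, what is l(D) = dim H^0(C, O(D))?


First, compute the genus of a smooth plane curve of degree 6:
g = (d-1)(d-2)/2 = (6-1)(6-2)/2 = 10
For a non-special divisor D (i.e., h^1(D) = 0), Riemann-Roch gives:
l(D) = deg(D) - g + 1
Since deg(D) = 28 >= 2g - 1 = 19, D is non-special.
l(D) = 28 - 10 + 1 = 19

19


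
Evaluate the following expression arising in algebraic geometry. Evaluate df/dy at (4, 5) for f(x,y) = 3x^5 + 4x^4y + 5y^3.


df/dy = 4*x^4 + 3*5*y^2
At (4,5): 4*4^4 + 3*5*5^2
= 1024 + 375
= 1399

1399


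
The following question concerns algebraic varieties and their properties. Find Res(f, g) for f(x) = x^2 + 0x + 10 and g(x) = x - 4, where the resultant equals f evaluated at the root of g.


For Res(f, x - c), we evaluate f at x = c.
f(4) = 4^2 + 0*4 + 10
= 16 + 0 + 10
= 16 + 10 = 26
Res(f, g) = 26

26


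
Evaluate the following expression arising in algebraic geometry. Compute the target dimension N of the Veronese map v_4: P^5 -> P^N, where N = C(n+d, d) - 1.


The Veronese embedding v_d: P^n -> P^N maps each point to all
degree-d monomials in n+1 homogeneous coordinates.
N = C(n+d, d) - 1
N = C(5+4, 4) - 1
N = C(9, 4) - 1
C(9, 4) = 126
N = 126 - 1 = 125

125


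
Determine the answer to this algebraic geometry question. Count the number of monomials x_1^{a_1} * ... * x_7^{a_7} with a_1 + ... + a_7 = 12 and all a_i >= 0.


The number of degree-12 monomials in 7 variables is C(d+n-1, n-1).
= C(12+7-1, 7-1) = C(18, 6)
= 18564

18564


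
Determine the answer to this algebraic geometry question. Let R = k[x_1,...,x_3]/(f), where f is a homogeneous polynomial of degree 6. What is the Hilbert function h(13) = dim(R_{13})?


For R = k[x_1,...,x_n]/(f) with f homogeneous of degree e:
The Hilbert series is (1 - t^e)/(1 - t)^n.
So h(d) = C(d+n-1, n-1) - C(d-e+n-1, n-1) for d >= e.
With n=3, e=6, d=13:
C(13+3-1, 3-1) = C(15, 2) = 105
C(13-6+3-1, 3-1) = C(9, 2) = 36
h(13) = 105 - 36 = 69

69


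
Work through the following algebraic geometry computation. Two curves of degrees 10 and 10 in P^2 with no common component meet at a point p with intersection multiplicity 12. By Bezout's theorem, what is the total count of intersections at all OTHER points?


By Bezout's theorem, the total intersection number is d1 * d2.
Total = 10 * 10 = 100
Intersection multiplicity at p = 12
Remaining intersections = 100 - 12 = 88

88


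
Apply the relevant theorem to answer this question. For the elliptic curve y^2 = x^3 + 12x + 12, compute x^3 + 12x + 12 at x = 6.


Compute x^3 + 12x + 12 at x = 6:
x^3 = 6^3 = 216
12*x = 12*6 = 72
Sum: 216 + 72 + 12 = 300

300


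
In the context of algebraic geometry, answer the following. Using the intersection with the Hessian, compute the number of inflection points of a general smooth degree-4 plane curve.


For a general smooth plane curve C of degree d, the inflection points are
the intersection of C with its Hessian curve, which has degree 3(d-2).
By Bezout, the total intersection number is d * 3(d-2) = 4 * 6 = 24.
For a general curve every flex is ordinary, so each contributes
multiplicity 1 to C·Hess(C), and the number of distinct inflection
points is 3d(d-2).
Inflection points = 3*4*(4-2) = 3*4*2 = 24

24


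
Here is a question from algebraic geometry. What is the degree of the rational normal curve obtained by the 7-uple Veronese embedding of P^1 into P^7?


The rational normal curve in P^7 is the image of P^1 under the 7-uple Veronese.
A general hyperplane in P^7 pulls back to a degree-7 form on P^1, which has 7 zeros,
so the curve meets a general hyperplane in 7 points. Degree = 7.

7


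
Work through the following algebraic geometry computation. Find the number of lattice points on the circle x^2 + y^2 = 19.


Systematically check integer values of x where x^2 <= 19.
For each valid x, check if 19 - x^2 is a perfect square.
Total integer solutions found: 0

0


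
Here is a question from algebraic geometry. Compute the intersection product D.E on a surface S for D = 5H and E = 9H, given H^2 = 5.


Using bilinearity of the intersection pairing on a surface S:
(aH).(bH) = ab * (H.H)
We have H^2 = 5.
D.E = (5H).(9H) = 5*9*5
= 45*5
= 225

225


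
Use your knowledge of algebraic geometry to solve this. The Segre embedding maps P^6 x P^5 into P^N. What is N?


The Segre embedding maps P^m x P^n into P^N via
all products of coordinates from each factor.
N = (m+1)(n+1) - 1
N = (6+1)(5+1) - 1
N = 7*6 - 1
N = 42 - 1 = 41

41


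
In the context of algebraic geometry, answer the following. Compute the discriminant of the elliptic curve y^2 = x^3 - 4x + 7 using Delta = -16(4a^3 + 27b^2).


Compute each component:
4a^3 = 4*(-4)^3 = 4*(-64) = -256
27b^2 = 27*7^2 = 27*49 = 1323
4a^3 + 27b^2 = -256 + 1323 = 1067
Delta = -16*1067 = -17072

-17072


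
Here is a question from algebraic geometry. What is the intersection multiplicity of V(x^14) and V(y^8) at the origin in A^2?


The intersection multiplicity of V(x^a) and V(y^b) at the origin is:
I(O; V(x^14), V(y^8)) = dim_k(k[x,y]/(x^14, y^8))
A basis for k[x,y]/(x^14, y^8) is the set of monomials x^i * y^j
where 0 <= i < 14 and 0 <= j < 8.
The number of such monomials is 14 * 8 = 112

112


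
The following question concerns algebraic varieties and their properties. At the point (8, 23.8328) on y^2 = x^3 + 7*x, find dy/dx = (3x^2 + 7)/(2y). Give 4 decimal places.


Using implicit differentiation of y^2 = x^3 + 7*x:
2y * dy/dx = 3x^2 + 7
dy/dx = (3x^2 + 7)/(2y)
Numerator: 3*8^2 + 7 = 199
Denominator: 2*23.8328 = 47.6656
dy/dx = 199/47.6656 = 4.1749

4.1749


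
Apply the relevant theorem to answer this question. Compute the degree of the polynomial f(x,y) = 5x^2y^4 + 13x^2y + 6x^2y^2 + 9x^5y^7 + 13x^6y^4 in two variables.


Examine each term for its total degree (sum of exponents).
  Term '5x^2y^4' has total degree 2+4 = 6.
  Term '13x^2y' has total degree 2+1 = 3.
  Term '6x^2y^2' has total degree 2+2 = 4.
  Term '9x^5y^7' has total degree 5+7 = 12.
  Term '13x^6y^4' has total degree 6+4 = 10.
The maximum total degree among all terms is 12.

12


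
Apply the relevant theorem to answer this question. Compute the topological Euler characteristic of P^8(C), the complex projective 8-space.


The complex projective space P^8 has one cell in each even real dimension 0, 2, ..., 16.
The cohomology groups are H^{2k}(P^8) = Z for k = 0,...,8, and 0 otherwise.
Euler characteristic = sum of Betti numbers = 1 per even-dimensional cohomology group.
chi(P^8) = 8 + 1 = 9

9


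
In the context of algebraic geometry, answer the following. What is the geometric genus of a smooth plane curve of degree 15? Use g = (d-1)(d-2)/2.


Using the genus formula for smooth plane curves:
g = (d-1)(d-2)/2
g = (15-1)(15-2)/2
g = 14*13/2
g = 182/2 = 91

91


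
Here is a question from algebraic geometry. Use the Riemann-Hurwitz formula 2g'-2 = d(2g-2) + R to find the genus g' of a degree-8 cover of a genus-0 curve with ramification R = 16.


Riemann-Hurwitz formula: 2g' - 2 = d(2g - 2) + R
Given: d = 8, g = 0, R = 16
2g' - 2 = 8*(2*0 - 2) + 16
2g' - 2 = 8*(-2) + 16
2g' - 2 = -16 + 16 = 0
2g' = 2
g' = 1

1


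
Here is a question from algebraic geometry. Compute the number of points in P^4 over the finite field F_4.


P^4(F_4) has (q^(n+1) - 1)/(q - 1) points.
= 4^4 + 4^3 + 4^2 + 4^1 + 4^0
= 256 + 64 + 16 + 4 + 1
= 341

341


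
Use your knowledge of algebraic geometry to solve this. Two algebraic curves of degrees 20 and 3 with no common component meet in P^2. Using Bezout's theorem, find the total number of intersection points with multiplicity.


Bezout's theorem states the intersection count equals the product of degrees.
Intersection count = 20 * 3 = 60

60


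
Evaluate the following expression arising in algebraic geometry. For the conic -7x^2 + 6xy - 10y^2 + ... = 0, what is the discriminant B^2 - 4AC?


The discriminant of a conic Ax^2 + Bxy + Cy^2 + ... = 0 is B^2 - 4AC.
B^2 = 6^2 = 36
4AC = 4*(-7)*(-10) = 280
Discriminant = 36 - 280 = -244

-244


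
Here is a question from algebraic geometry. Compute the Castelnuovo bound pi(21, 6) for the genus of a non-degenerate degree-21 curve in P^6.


Castelnuovo's bound: write d - 1 = m(r-1) + epsilon with 0 <= epsilon < r-1.
d - 1 = 21 - 1 = 20
r - 1 = 6 - 1 = 5
20 = 4*5 + 0, so m = 4, epsilon = 0
pi(d, r) = m(m-1)(r-1)/2 + m*epsilon
= 4*3*5/2 + 4*0
= 60/2 + 0
= 30 + 0 = 30

30


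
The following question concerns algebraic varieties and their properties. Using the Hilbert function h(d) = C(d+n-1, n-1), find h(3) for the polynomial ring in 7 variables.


The Hilbert function for the polynomial ring in 7 variables is:
h(d) = C(d+n-1, n-1)
h(3) = C(3+7-1, 7-1) = C(9, 6)
= 9! / (6! * 3!)
= 84

84


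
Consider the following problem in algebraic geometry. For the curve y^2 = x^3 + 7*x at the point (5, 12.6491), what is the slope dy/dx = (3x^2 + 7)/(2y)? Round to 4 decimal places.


Using implicit differentiation of y^2 = x^3 + 7*x:
2y * dy/dx = 3x^2 + 7
dy/dx = (3x^2 + 7)/(2y)
Numerator: 3*5^2 + 7 = 82
Denominator: 2*12.6491 = 25.2982
dy/dx = 82/25.2982 = 3.2413

3.2413


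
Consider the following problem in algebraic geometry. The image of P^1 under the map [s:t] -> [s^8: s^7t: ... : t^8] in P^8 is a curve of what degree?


The rational normal curve in P^8 is the image of P^1 under the 8-uple Veronese.
A general hyperplane in P^8 pulls back to a degree-8 form on P^1, which has 8 zeros,
so the curve meets a general hyperplane in 8 points. Degree = 8.

8


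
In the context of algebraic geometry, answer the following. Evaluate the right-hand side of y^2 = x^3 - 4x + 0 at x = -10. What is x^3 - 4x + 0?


Compute x^3 - 4x + 0 at x = -10:
x^3 = (-10)^3 = -1000
(-4)*x = (-4)*(-10) = 40
Sum: -1000 + 40 + 0 = -960

-960


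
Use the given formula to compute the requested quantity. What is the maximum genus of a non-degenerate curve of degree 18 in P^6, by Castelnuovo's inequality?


Castelnuovo's bound: write d - 1 = m(r-1) + epsilon with 0 <= epsilon < r-1.
d - 1 = 18 - 1 = 17
r - 1 = 6 - 1 = 5
17 = 3*5 + 2, so m = 3, epsilon = 2
pi(d, r) = m(m-1)(r-1)/2 + m*epsilon
= 3*2*5/2 + 3*2
= 30/2 + 6
= 15 + 6 = 21

21


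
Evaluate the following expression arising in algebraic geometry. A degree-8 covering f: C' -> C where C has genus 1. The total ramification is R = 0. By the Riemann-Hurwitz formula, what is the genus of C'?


Riemann-Hurwitz formula: 2g' - 2 = d(2g - 2) + R
Given: d = 8, g = 1, R = 0
2g' - 2 = 8*(2*1 - 2) + 0
2g' - 2 = 8*0 + 0
2g' - 2 = 0 + 0 = 0
2g' = 2
g' = 1

1


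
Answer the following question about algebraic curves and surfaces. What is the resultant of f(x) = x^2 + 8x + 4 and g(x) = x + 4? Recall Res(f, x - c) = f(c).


For Res(f, x - c), we evaluate f at x = c.
f(-4) = (-4)^2 + 8*(-4) + 4
= 16 - 32 + 4
= -16 + 4 = -12
Res(f, g) = -12

-12


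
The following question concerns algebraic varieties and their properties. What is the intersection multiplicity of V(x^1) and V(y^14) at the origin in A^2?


The intersection multiplicity of V(x^a) and V(y^b) at the origin is:
I(O; V(x^1), V(y^14)) = dim_k(k[x,y]/(x^1, y^14))
A basis for k[x,y]/(x^1, y^14) is the set of monomials x^i * y^j
where 0 <= i < 1 and 0 <= j < 14.
The number of such monomials is 1 * 14 = 14

14


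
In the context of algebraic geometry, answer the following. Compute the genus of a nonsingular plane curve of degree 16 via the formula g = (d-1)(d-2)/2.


Using the genus formula for smooth plane curves:
g = (d-1)(d-2)/2
g = (16-1)(16-2)/2
g = 15*14/2
g = 210/2 = 105

105


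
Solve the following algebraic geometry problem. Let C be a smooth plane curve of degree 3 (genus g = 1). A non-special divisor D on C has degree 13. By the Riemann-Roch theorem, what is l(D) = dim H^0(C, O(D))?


First, compute the genus of a smooth plane curve of degree 3:
g = (d-1)(d-2)/2 = (3-1)(3-2)/2 = 1
For a non-special divisor D (i.e., h^1(D) = 0), Riemann-Roch gives:
l(D) = deg(D) - g + 1
Since deg(D) = 13 >= 2g - 1 = 1, D is non-special.
l(D) = 13 - 1 + 1 = 13

13


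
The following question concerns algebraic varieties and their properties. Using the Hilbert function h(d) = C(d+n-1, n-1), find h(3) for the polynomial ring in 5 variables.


The Hilbert function for the polynomial ring in 5 variables is:
h(d) = C(d+n-1, n-1)
h(3) = C(3+5-1, 5-1) = C(7, 4)
= 7! / (4! * 3!)
= 35

35


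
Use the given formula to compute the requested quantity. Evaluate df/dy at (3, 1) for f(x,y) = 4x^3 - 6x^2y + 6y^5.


df/dy = (-6)*x^2 + 5*6*y^4
At (3,1): (-6)*3^2 + 5*6*1^4
= -54 + 30
= -24

-24


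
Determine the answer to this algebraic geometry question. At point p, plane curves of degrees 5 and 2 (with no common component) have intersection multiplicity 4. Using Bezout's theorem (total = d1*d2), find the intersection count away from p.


By Bezout's theorem, the total intersection number is d1 * d2.
Total = 5 * 2 = 10
Intersection multiplicity at p = 4
Remaining intersections = 10 - 4 = 6

6


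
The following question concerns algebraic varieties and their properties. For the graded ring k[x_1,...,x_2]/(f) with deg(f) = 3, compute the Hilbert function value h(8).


For R = k[x_1,...,x_n]/(f) with f homogeneous of degree e:
The Hilbert series is (1 - t^e)/(1 - t)^n.
So h(d) = C(d+n-1, n-1) - C(d-e+n-1, n-1) for d >= e.
With n=2, e=3, d=8:
C(8+2-1, 2-1) = C(9, 1) = 9
C(8-3+2-1, 2-1) = C(6, 1) = 6
h(8) = 9 - 6 = 3

3
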